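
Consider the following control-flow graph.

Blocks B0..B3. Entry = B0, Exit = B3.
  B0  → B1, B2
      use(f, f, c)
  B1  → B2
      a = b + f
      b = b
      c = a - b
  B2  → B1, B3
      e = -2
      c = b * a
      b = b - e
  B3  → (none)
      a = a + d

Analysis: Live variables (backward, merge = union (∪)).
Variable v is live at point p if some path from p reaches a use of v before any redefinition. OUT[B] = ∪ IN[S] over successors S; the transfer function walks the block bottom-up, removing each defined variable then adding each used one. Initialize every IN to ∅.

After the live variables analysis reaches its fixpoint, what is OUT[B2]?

Per-block solution:
  B0:  IN={a, b, c, d, f}  OUT={a, b, d, f}
  B1:  IN={b, d, f}  OUT={a, b, d, f}
  B2:  IN={a, b, d, f}  OUT={a, b, d, f}
  B3:  IN={a, d}  OUT={}

Merge at B2: OUT[B2] = IN[B1] ⊔ IN[B3] = {a, b, d, f}

Answer: {a, b, d, f}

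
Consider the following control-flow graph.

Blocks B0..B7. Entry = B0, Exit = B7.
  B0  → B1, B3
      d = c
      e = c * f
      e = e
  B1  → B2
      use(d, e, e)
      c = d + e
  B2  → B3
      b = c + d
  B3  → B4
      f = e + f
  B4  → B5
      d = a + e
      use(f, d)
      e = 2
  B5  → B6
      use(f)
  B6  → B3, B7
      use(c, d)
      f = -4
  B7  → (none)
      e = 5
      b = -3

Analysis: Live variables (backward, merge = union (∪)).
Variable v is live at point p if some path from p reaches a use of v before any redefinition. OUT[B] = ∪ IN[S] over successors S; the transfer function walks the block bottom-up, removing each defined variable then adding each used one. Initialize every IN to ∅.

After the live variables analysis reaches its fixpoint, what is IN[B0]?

Answer: {a, c, f}

Trace:
Fixpoint table:
  B0:  IN={a, c, f}  OUT={a, c, d, e, f}
  B1:  IN={a, d, e, f}  OUT={a, c, d, e, f}
  B2:  IN={a, c, d, e, f}  OUT={a, c, e, f}
  B3:  IN={a, c, e, f}  OUT={a, c, e, f}
  B4:  IN={a, c, e, f}  OUT={a, c, d, e, f}
  B5:  IN={a, c, d, e, f}  OUT={a, c, d, e}
  B6:  IN={a, c, d, e}  OUT={a, c, e, f}
  B7:  IN={}  OUT={}

Merge at B0: OUT[B0] = IN[B1] ⊔ IN[B3] = {a, c, d, e, f}
Applying B0's transfer function to that OUT value gives IN[B0] (row B0 above).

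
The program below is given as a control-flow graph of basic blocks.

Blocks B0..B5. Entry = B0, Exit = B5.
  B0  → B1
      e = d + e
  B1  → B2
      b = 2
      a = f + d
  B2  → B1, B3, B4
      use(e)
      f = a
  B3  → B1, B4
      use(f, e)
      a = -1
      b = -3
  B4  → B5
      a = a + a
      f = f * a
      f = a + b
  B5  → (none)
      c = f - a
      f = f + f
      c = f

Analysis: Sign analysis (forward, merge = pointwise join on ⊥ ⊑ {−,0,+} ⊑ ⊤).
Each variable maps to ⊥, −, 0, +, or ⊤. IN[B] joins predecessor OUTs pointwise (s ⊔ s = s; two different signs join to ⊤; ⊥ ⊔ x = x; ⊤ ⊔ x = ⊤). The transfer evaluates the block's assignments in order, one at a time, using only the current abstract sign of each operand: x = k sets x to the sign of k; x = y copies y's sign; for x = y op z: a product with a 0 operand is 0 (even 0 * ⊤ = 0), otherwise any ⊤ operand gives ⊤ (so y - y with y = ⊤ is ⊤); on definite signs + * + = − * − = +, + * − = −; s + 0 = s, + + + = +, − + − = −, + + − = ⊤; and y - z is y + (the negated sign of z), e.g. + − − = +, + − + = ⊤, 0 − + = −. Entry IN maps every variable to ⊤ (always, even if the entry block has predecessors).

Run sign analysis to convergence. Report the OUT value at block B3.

Answer: {a: -, b: -, c: ⊤, d: ⊤, e: ⊤, f: ⊤}

Derivation:
Fixpoint table:
  B0: | IN=(all ⊤) | OUT=(all ⊤)
  B1: | IN=(all ⊤) | OUT={b:+; rest ⊤}
  B2: | IN={b:+; rest ⊤} | OUT={b:+; rest ⊤}
  B3: | IN={b:+; rest ⊤} | OUT={a:-, b:-; rest ⊤}
  B4: | IN=(all ⊤) | OUT=(all ⊤)
  B5: | IN=(all ⊤) | OUT=(all ⊤)

Merge at B3: IN[B3] = OUT[B2] = {a: ⊤, b: +, c: ⊤, d: ⊤, e: ⊤, f: ⊤}
Applying B3's transfer function to that IN value gives OUT[B3] (row B3 above).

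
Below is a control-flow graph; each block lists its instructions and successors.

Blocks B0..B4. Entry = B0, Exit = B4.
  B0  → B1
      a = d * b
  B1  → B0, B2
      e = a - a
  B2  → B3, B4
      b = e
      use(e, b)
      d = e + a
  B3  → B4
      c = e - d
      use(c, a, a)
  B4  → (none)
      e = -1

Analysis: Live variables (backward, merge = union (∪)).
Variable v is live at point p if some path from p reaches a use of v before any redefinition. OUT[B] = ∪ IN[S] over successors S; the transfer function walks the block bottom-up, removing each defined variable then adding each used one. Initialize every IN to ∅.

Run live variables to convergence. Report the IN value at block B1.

Per-block solution:
  B0:  IN={b, d}  OUT={a, b, d}
  B1:  IN={a, b, d}  OUT={a, b, d, e}
  B2:  IN={a, e}  OUT={a, d, e}
  B3:  IN={a, d, e}  OUT={}
  B4:  IN={}  OUT={}

Merge at B1: OUT[B1] = IN[B0] ⊔ IN[B2] = {a, b, d, e}
Applying B1's transfer function to that OUT value gives IN[B1] (row B1 above).

Answer: {a, b, d}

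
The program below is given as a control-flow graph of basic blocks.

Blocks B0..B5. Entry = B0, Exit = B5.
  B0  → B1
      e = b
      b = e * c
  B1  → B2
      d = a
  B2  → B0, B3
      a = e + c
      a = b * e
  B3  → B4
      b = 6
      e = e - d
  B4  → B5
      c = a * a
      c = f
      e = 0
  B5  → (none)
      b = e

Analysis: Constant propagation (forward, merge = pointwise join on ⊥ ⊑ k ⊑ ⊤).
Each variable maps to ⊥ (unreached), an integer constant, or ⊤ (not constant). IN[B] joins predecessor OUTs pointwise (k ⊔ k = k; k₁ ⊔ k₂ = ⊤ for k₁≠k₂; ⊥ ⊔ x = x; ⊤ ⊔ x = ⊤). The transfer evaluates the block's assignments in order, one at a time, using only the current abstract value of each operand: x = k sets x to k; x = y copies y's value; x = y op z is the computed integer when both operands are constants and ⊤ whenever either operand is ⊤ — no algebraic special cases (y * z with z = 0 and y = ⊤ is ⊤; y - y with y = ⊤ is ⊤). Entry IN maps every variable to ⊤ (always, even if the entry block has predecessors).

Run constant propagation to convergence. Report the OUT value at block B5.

Fixpoint table:
  B0:  IN=(all ⊤)  OUT=(all ⊤)
  B1:  IN=(all ⊤)  OUT=(all ⊤)
  B2:  IN=(all ⊤)  OUT=(all ⊤)
  B3:  IN=(all ⊤)  OUT={b:6; rest ⊤}
  B4:  IN={b:6; rest ⊤}  OUT={b:6, e:0; rest ⊤}
  B5:  IN={b:6, e:0; rest ⊤}  OUT={b:0, e:0; rest ⊤}

Merge at B5: IN[B5] = OUT[B4] = {a: ⊤, b: 6, c: ⊤, d: ⊤, e: 0, f: ⊤}
Applying B5's transfer function to that IN value gives OUT[B5] (row B5 above).

Answer: {a: ⊤, b: 0, c: ⊤, d: ⊤, e: 0, f: ⊤}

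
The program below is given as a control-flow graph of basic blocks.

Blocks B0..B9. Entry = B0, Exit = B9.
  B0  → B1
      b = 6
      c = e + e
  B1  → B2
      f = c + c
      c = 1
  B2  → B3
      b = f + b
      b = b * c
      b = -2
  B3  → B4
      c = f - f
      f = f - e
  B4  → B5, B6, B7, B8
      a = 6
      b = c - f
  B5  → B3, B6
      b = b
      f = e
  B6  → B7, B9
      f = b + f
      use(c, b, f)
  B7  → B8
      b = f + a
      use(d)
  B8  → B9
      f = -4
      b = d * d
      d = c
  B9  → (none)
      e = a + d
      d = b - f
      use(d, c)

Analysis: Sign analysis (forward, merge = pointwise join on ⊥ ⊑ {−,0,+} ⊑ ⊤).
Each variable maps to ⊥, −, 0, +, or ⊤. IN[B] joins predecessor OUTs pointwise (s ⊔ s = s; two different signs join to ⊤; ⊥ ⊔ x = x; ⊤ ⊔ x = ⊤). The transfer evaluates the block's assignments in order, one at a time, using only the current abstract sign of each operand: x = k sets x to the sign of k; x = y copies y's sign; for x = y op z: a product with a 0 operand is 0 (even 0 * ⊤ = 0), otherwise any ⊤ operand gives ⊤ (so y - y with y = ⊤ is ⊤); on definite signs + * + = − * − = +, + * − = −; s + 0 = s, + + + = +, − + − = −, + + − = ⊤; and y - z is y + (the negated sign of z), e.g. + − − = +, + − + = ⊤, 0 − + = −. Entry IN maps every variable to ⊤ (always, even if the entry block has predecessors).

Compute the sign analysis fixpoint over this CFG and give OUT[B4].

Per-block solution:
  B0: | IN=(all ⊤) | OUT={b:+; rest ⊤}
  B1: | IN={b:+; rest ⊤} | OUT={b:+, c:+; rest ⊤}
  B2: | IN={b:+, c:+; rest ⊤} | OUT={b:-, c:+; rest ⊤}
  B3: | IN=(all ⊤) | OUT=(all ⊤)
  B4: | IN=(all ⊤) | OUT={a:+; rest ⊤}
  B5: | IN={a:+; rest ⊤} | OUT={a:+; rest ⊤}
  B6: | IN={a:+; rest ⊤} | OUT={a:+; rest ⊤}
  B7: | IN={a:+; rest ⊤} | OUT={a:+; rest ⊤}
  B8: | IN={a:+; rest ⊤} | OUT={a:+, f:-; rest ⊤}
  B9: | IN={a:+; rest ⊤} | OUT={a:+; rest ⊤}

Merge at B4: IN[B4] = OUT[B3] = {a: ⊤, b: ⊤, c: ⊤, d: ⊤, e: ⊤, f: ⊤}
Applying B4's transfer function to that IN value gives OUT[B4] (row B4 above).

Answer: {a: +, b: ⊤, c: ⊤, d: ⊤, e: ⊤, f: ⊤}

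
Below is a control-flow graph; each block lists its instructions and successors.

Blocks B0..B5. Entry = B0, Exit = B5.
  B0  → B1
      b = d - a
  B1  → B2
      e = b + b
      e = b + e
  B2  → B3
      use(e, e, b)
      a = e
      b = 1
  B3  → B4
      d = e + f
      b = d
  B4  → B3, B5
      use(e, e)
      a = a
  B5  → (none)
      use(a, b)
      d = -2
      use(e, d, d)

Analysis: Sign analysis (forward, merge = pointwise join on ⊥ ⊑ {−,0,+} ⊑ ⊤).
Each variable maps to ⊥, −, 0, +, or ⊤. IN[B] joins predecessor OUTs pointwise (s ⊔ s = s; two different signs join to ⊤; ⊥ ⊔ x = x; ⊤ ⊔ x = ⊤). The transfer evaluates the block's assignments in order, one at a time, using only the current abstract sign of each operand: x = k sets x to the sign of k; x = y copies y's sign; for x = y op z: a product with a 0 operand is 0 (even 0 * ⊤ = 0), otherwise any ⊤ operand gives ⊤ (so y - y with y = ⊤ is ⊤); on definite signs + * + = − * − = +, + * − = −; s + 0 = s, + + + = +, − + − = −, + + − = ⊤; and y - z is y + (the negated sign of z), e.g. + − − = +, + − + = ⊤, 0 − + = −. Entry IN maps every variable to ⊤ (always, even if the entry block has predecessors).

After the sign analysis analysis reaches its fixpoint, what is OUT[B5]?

Answer: {a: ⊤, b: ⊤, c: ⊤, d: -, e: ⊤, f: ⊤}

Working:
Converged values:
  B0:  IN=(all ⊤)  OUT=(all ⊤)
  B1:  IN=(all ⊤)  OUT=(all ⊤)
  B2:  IN=(all ⊤)  OUT={b:+; rest ⊤}
  B3:  IN=(all ⊤)  OUT=(all ⊤)
  B4:  IN=(all ⊤)  OUT=(all ⊤)
  B5:  IN=(all ⊤)  OUT={d:-; rest ⊤}

Merge at B5: IN[B5] = OUT[B4] = {a: ⊤, b: ⊤, c: ⊤, d: ⊤, e: ⊤, f: ⊤}
Applying B5's transfer function to that IN value gives OUT[B5] (row B5 above).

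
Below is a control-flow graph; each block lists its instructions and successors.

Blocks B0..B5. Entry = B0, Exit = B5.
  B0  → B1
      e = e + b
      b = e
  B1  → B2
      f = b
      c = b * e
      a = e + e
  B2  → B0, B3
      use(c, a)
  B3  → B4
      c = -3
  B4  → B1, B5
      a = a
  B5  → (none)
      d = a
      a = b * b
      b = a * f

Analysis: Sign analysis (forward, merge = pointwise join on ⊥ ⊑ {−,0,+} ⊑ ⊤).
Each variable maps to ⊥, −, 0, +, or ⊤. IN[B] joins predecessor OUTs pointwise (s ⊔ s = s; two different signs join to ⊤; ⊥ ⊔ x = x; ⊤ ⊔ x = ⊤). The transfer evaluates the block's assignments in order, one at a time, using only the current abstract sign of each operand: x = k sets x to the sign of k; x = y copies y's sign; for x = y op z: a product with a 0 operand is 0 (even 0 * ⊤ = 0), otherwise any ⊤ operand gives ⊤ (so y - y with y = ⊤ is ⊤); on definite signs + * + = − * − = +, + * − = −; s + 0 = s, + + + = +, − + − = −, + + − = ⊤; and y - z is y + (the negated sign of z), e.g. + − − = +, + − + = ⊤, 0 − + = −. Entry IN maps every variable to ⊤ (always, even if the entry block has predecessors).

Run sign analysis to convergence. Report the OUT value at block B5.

Answer: {a: ⊤, b: ⊤, c: -, d: ⊤, e: ⊤, f: ⊤}

Trace:
Converged values:
  B0: | IN=(all ⊤) | OUT=(all ⊤)
  B1: | IN=(all ⊤) | OUT=(all ⊤)
  B2: | IN=(all ⊤) | OUT=(all ⊤)
  B3: | IN=(all ⊤) | OUT={c:-; rest ⊤}
  B4: | IN={c:-; rest ⊤} | OUT={c:-; rest ⊤}
  B5: | IN={c:-; rest ⊤} | OUT={c:-; rest ⊤}

Merge at B5: IN[B5] = OUT[B4] = {a: ⊤, b: ⊤, c: -, d: ⊤, e: ⊤, f: ⊤}
Applying B5's transfer function to that IN value gives OUT[B5] (row B5 above).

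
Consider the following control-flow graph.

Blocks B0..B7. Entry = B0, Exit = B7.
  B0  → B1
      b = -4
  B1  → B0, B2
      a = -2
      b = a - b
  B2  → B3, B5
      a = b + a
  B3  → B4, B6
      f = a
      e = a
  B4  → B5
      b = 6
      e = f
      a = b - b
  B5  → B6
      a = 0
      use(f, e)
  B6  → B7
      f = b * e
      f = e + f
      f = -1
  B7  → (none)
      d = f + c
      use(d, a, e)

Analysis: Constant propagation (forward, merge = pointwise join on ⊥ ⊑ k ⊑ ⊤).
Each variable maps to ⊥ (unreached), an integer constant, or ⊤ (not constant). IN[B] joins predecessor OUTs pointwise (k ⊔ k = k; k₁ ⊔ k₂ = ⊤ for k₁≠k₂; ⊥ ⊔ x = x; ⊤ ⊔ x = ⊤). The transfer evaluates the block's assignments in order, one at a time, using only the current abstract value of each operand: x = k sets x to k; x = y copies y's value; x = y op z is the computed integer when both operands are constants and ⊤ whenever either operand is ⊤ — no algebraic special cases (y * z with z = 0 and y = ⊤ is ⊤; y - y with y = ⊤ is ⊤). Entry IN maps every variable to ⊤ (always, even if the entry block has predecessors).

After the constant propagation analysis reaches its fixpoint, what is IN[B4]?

Converged values:
  B0:   IN=(all ⊤)   OUT={b:-4; rest ⊤}
  B1:   IN={b:-4; rest ⊤}   OUT={a:-2, b:2; rest ⊤}
  B2:   IN={a:-2, b:2; rest ⊤}   OUT={a:0, b:2; rest ⊤}
  B3:   IN={a:0, b:2; rest ⊤}   OUT={a:0, b:2, e:0, f:0; rest ⊤}
  B4:   IN={a:0, b:2, e:0, f:0; rest ⊤}   OUT={a:0, b:6, e:0, f:0; rest ⊤}
  B5:   IN={a:0; rest ⊤}   OUT={a:0; rest ⊤}
  B6:   IN={a:0; rest ⊤}   OUT={a:0, f:-1; rest ⊤}
  B7:   IN={a:0, f:-1; rest ⊤}   OUT={a:0, f:-1; rest ⊤}

Merge at B4: IN[B4] = OUT[B3] = {a: 0, b: 2, c: ⊤, d: ⊤, e: 0, f: 0}

Answer: {a: 0, b: 2, c: ⊤, d: ⊤, e: 0, f: 0}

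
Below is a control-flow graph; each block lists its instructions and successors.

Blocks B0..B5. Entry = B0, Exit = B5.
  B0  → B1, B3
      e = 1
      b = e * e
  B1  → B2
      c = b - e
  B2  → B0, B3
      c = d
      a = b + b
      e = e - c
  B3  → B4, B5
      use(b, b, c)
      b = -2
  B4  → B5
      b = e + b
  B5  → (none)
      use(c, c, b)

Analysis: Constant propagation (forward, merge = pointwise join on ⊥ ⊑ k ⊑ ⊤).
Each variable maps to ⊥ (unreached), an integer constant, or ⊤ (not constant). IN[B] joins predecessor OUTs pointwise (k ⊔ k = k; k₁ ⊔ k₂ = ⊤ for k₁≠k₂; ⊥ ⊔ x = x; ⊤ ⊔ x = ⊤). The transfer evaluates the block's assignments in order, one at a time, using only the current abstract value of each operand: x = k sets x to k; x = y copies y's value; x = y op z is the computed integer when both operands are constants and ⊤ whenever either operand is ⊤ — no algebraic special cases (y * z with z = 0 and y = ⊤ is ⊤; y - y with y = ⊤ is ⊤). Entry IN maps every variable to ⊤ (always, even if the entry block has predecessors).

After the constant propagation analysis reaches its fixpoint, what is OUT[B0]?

Answer: {a: ⊤, b: 1, c: ⊤, d: ⊤, e: 1, f: ⊤}

Derivation:
Fixpoint table:
  B0:   IN=(all ⊤)   OUT={b:1, e:1; rest ⊤}
  B1:   IN={b:1, e:1; rest ⊤}   OUT={b:1, c:0, e:1; rest ⊤}
  B2:   IN={b:1, c:0, e:1; rest ⊤}   OUT={a:2, b:1; rest ⊤}
  B3:   IN={b:1; rest ⊤}   OUT={b:-2; rest ⊤}
  B4:   IN={b:-2; rest ⊤}   OUT=(all ⊤)
  B5:   IN=(all ⊤)   OUT=(all ⊤)

Merge at B0 (entry node, so the boundary value (all ⊤) is joined with the incoming edge(s)): IN[B0] = (all ⊤) ⊔ OUT[B2] = {a: ⊤, b: ⊤, c: ⊤, d: ⊤, e: ⊤, f: ⊤}
Applying B0's transfer function to that IN value gives OUT[B0] (row B0 above).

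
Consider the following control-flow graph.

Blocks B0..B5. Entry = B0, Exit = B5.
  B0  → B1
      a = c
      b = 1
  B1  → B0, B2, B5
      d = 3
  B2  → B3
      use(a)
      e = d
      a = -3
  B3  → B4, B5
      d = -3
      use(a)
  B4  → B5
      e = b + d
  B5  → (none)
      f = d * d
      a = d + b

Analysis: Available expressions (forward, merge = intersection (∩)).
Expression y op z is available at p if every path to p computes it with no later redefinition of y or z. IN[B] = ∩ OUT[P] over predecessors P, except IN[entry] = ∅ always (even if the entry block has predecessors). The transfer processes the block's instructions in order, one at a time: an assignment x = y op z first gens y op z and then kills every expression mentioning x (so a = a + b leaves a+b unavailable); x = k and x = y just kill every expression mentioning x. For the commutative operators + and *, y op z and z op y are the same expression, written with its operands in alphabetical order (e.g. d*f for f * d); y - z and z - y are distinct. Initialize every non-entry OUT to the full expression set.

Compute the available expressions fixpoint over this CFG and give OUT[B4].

Fixpoint table:
  B0: | IN={} | OUT={}
  B1: | IN={} | OUT={}
  B2: | IN={} | OUT={}
  B3: | IN={} | OUT={}
  B4: | IN={} | OUT={b+d}
  B5: | IN={} | OUT={b+d, d*d}

Merge at B4: IN[B4] = OUT[B3] = {}
Applying B4's transfer function to that IN value gives OUT[B4] (row B4 above).

Answer: {b+d}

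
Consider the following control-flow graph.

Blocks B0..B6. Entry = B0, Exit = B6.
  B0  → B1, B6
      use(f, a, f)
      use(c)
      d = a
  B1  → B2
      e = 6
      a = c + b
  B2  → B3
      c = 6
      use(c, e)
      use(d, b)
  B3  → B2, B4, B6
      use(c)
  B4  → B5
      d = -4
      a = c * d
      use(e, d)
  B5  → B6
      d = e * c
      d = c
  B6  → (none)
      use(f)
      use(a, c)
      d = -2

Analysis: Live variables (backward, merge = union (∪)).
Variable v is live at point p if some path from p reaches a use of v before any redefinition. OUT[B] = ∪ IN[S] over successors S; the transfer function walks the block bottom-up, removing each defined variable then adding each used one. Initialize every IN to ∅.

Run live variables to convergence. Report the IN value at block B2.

Answer: {a, b, d, e, f}

Trace:
Converged values:
  B0:   IN={a, b, c, f}   OUT={a, b, c, d, f}
  B1:   IN={b, c, d, f}   OUT={a, b, d, e, f}
  B2:   IN={a, b, d, e, f}   OUT={a, b, c, d, e, f}
  B3:   IN={a, b, c, d, e, f}   OUT={a, b, c, d, e, f}
  B4:   IN={c, e, f}   OUT={a, c, e, f}
  B5:   IN={a, c, e, f}   OUT={a, c, f}
  B6:   IN={a, c, f}   OUT={}

Merge at B2: OUT[B2] = IN[B3] = {a, b, c, d, e, f}
Applying B2's transfer function to that OUT value gives IN[B2] (row B2 above).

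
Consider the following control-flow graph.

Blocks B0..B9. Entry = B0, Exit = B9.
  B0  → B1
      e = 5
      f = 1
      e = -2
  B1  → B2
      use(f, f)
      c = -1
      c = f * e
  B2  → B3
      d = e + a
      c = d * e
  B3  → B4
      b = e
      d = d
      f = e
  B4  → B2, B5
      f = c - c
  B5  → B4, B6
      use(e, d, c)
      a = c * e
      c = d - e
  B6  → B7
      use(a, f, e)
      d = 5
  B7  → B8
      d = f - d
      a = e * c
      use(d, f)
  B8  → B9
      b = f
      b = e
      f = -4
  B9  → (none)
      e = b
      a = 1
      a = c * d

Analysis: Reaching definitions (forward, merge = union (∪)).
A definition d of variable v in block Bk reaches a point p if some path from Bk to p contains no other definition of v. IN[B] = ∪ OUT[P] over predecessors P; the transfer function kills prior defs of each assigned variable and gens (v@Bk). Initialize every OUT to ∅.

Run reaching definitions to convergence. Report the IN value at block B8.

Answer: {a@B7, b@B3, c@B5, d@B7, e@B0, f@B4}

Trace:
Per-block solution:
  B0:   IN={}   OUT={e@B0, f@B0}
  B1:   IN={e@B0, f@B0}   OUT={c@B1, e@B0, f@B0}
  B2:   IN={a@B5, b@B3, c@B1, c@B2, c@B5, d@B3, e@B0, f@B0, f@B4}   OUT={a@B5, b@B3, c@B2, d@B2, e@B0, f@B0, f@B4}
  B3:   IN={a@B5, b@B3, c@B2, d@B2, e@B0, f@B0, f@B4}   OUT={a@B5, b@B3, c@B2, d@B3, e@B0, f@B3}
  B4:   IN={a@B5, b@B3, c@B2, c@B5, d@B3, e@B0, f@B3, f@B4}   OUT={a@B5, b@B3, c@B2, c@B5, d@B3, e@B0, f@B4}
  B5:   IN={a@B5, b@B3, c@B2, c@B5, d@B3, e@B0, f@B4}   OUT={a@B5, b@B3, c@B5, d@B3, e@B0, f@B4}
  B6:   IN={a@B5, b@B3, c@B5, d@B3, e@B0, f@B4}   OUT={a@B5, b@B3, c@B5, d@B6, e@B0, f@B4}
  B7:   IN={a@B5, b@B3, c@B5, d@B6, e@B0, f@B4}   OUT={a@B7, b@B3, c@B5, d@B7, e@B0, f@B4}
  B8:   IN={a@B7, b@B3, c@B5, d@B7, e@B0, f@B4}   OUT={a@B7, b@B8, c@B5, d@B7, e@B0, f@B8}
  B9:   IN={a@B7, b@B8, c@B5, d@B7, e@B0, f@B8}   OUT={a@B9, b@B8, c@B5, d@B7, e@B9, f@B8}

Merge at B8: IN[B8] = OUT[B7] = {a@B7, b@B3, c@B5, d@B7, e@B0, f@B4}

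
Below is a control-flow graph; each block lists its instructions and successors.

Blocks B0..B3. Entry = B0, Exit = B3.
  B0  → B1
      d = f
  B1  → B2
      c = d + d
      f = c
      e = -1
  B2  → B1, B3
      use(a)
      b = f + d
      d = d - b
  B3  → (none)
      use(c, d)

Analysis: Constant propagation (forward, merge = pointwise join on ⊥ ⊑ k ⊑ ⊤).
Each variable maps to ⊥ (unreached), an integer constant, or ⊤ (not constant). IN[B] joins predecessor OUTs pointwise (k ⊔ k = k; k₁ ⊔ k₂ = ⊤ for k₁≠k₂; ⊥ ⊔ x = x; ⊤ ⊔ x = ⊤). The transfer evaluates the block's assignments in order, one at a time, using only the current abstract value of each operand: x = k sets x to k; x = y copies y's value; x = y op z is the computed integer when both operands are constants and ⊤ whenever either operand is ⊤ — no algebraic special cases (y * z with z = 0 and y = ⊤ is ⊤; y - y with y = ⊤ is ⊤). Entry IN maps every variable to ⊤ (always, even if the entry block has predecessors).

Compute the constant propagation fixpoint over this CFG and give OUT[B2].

Converged values:
  B0:  IN=(all ⊤)  OUT=(all ⊤)
  B1:  IN=(all ⊤)  OUT={e:-1; rest ⊤}
  B2:  IN={e:-1; rest ⊤}  OUT={e:-1; rest ⊤}
  B3:  IN={e:-1; rest ⊤}  OUT={e:-1; rest ⊤}

Merge at B2: IN[B2] = OUT[B1] = {a: ⊤, b: ⊤, c: ⊤, d: ⊤, e: -1, f: ⊤}
Applying B2's transfer function to that IN value gives OUT[B2] (row B2 above).

Answer: {a: ⊤, b: ⊤, c: ⊤, d: ⊤, e: -1, f: ⊤}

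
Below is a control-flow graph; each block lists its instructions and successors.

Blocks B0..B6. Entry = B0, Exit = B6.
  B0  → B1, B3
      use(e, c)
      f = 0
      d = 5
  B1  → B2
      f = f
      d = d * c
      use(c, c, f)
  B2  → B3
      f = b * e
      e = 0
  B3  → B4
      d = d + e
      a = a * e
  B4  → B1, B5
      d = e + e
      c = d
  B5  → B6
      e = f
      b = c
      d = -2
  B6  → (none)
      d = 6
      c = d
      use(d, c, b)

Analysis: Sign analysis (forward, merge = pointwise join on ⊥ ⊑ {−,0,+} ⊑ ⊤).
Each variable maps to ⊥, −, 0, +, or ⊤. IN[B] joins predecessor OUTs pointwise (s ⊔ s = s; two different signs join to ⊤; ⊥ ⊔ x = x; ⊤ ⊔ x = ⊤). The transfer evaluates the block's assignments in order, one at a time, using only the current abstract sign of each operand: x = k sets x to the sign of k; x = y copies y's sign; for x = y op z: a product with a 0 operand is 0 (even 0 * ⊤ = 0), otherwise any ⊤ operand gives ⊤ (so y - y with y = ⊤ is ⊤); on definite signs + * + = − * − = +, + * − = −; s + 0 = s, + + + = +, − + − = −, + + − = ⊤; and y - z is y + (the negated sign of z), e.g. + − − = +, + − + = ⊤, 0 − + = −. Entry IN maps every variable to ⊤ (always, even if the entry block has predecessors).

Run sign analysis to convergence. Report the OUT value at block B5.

Answer: {a: ⊤, b: ⊤, c: ⊤, d: -, e: ⊤, f: ⊤}

Trace:
Fixpoint table:
  B0: | IN=(all ⊤) | OUT={d:+, f:0; rest ⊤}
  B1: | IN=(all ⊤) | OUT=(all ⊤)
  B2: | IN=(all ⊤) | OUT={e:0; rest ⊤}
  B3: | IN=(all ⊤) | OUT=(all ⊤)
  B4: | IN=(all ⊤) | OUT=(all ⊤)
  B5: | IN=(all ⊤) | OUT={d:-; rest ⊤}
  B6: | IN={d:-; rest ⊤} | OUT={c:+, d:+; rest ⊤}

Merge at B5: IN[B5] = OUT[B4] = {a: ⊤, b: ⊤, c: ⊤, d: ⊤, e: ⊤, f: ⊤}
Applying B5's transfer function to that IN value gives OUT[B5] (row B5 above).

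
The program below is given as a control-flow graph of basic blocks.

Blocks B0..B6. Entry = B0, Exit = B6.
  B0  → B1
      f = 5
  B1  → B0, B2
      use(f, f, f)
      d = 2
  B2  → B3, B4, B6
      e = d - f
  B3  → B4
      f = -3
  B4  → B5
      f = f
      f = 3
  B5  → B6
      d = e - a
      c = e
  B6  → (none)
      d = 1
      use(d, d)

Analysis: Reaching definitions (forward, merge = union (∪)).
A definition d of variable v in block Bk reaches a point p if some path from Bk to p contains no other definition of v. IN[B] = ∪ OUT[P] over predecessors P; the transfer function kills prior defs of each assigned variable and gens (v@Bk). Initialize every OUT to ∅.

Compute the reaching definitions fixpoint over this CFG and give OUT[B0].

Fixpoint table:
  B0:  IN={d@B1, f@B0}  OUT={d@B1, f@B0}
  B1:  IN={d@B1, f@B0}  OUT={d@B1, f@B0}
  B2:  IN={d@B1, f@B0}  OUT={d@B1, e@B2, f@B0}
  B3:  IN={d@B1, e@B2, f@B0}  OUT={d@B1, e@B2, f@B3}
  B4:  IN={d@B1, e@B2, f@B0, f@B3}  OUT={d@B1, e@B2, f@B4}
  B5:  IN={d@B1, e@B2, f@B4}  OUT={c@B5, d@B5, e@B2, f@B4}
  B6:  IN={c@B5, d@B1, d@B5, e@B2, f@B0, f@B4}  OUT={c@B5, d@B6, e@B2, f@B0, f@B4}

Merge at B0 (entry node, so the boundary value {} is joined with the incoming edge(s)): IN[B0] = {} ⊔ OUT[B1] = {d@B1, f@B0}
Applying B0's transfer function to that IN value gives OUT[B0] (row B0 above).

Answer: {d@B1, f@B0}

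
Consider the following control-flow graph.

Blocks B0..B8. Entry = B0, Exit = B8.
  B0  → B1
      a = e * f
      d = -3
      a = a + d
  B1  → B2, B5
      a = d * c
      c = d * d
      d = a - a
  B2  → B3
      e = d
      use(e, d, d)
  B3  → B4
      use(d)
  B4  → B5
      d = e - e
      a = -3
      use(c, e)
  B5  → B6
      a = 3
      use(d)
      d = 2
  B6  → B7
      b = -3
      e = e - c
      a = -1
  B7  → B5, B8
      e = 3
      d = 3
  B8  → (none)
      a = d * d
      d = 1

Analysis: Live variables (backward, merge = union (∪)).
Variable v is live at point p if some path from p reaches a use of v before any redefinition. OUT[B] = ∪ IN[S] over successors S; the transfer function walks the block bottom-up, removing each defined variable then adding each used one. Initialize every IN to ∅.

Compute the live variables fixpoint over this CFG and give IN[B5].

Answer: {c, d, e}

Derivation:
Fixpoint table:
  B0:   IN={c, e, f}   OUT={c, d, e}
  B1:   IN={c, d, e}   OUT={c, d, e}
  B2:   IN={c, d}   OUT={c, d, e}
  B3:   IN={c, d, e}   OUT={c, e}
  B4:   IN={c, e}   OUT={c, d, e}
  B5:   IN={c, d, e}   OUT={c, e}
  B6:   IN={c, e}   OUT={c}
  B7:   IN={c}   OUT={c, d, e}
  B8:   IN={d}   OUT={}

Merge at B5: OUT[B5] = IN[B6] = {c, e}
Applying B5's transfer function to that OUT value gives IN[B5] (row B5 above).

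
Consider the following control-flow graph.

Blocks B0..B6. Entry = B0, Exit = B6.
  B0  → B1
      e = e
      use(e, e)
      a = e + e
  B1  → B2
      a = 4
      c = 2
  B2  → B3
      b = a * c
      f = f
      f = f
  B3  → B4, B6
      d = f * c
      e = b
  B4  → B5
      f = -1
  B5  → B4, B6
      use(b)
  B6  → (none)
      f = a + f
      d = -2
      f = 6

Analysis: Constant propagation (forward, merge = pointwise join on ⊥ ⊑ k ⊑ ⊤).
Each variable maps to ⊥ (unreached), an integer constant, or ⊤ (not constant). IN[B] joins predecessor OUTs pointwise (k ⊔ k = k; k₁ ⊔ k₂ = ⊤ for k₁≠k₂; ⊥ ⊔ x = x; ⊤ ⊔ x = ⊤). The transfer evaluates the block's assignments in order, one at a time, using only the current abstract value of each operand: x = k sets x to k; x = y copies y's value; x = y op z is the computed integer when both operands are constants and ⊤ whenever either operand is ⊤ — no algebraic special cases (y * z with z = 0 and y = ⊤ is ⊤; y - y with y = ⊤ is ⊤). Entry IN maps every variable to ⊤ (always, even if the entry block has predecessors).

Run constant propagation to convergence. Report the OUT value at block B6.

Answer: {a: 4, b: 8, c: 2, d: -2, e: 8, f: 6}

Derivation:
Fixpoint table:
  B0:  IN=(all ⊤)  OUT=(all ⊤)
  B1:  IN=(all ⊤)  OUT={a:4, c:2; rest ⊤}
  B2:  IN={a:4, c:2; rest ⊤}  OUT={a:4, b:8, c:2; rest ⊤}
  B3:  IN={a:4, b:8, c:2; rest ⊤}  OUT={a:4, b:8, c:2, e:8; rest ⊤}
  B4:  IN={a:4, b:8, c:2, e:8; rest ⊤}  OUT={a:4, b:8, c:2, e:8, f:-1; rest ⊤}
  B5:  IN={a:4, b:8, c:2, e:8, f:-1; rest ⊤}  OUT={a:4, b:8, c:2, e:8, f:-1; rest ⊤}
  B6:  IN={a:4, b:8, c:2, e:8; rest ⊤}  OUT={a:4, b:8, c:2, d:-2, e:8, f:6; rest ⊤}

Merge at B6: IN[B6] = OUT[B3] ⊔ OUT[B5] = {a: 4, b: 8, c: 2, d: ⊤, e: 8, f: ⊤}
Applying B6's transfer function to that IN value gives OUT[B6] (row B6 above).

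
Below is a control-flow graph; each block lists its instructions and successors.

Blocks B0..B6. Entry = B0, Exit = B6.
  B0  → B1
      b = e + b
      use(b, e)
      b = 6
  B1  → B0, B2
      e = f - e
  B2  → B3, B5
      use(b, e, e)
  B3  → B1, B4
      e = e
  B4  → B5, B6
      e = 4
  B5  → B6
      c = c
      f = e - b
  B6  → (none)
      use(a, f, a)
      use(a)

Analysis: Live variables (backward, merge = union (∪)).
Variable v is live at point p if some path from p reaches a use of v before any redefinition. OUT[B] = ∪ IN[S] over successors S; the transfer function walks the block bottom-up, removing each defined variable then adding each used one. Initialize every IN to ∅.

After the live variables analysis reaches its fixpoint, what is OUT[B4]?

Per-block solution:
  B0:   IN={a, b, c, e, f}   OUT={a, b, c, e, f}
  B1:   IN={a, b, c, e, f}   OUT={a, b, c, e, f}
  B2:   IN={a, b, c, e, f}   OUT={a, b, c, e, f}
  B3:   IN={a, b, c, e, f}   OUT={a, b, c, e, f}
  B4:   IN={a, b, c, f}   OUT={a, b, c, e, f}
  B5:   IN={a, b, c, e}   OUT={a, f}
  B6:   IN={a, f}   OUT={}

Merge at B4: OUT[B4] = IN[B5] ⊔ IN[B6] = {a, b, c, e, f}

Answer: {a, b, c, e, f}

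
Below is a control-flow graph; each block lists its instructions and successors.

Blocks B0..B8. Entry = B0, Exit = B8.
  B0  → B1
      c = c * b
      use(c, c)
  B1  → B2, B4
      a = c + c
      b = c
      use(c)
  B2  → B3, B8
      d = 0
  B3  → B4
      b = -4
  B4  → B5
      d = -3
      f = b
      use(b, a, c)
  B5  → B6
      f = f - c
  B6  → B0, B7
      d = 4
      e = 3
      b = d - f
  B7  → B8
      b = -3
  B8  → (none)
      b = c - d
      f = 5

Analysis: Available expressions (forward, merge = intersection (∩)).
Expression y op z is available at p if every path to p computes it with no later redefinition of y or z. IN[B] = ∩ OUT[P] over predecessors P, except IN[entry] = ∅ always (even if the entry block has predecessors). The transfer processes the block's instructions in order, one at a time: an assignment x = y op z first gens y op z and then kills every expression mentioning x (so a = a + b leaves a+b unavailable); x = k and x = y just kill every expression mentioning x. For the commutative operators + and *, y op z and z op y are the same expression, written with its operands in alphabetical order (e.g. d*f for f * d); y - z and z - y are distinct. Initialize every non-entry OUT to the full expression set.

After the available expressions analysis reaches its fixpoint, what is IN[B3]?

Per-block solution:
  B0: | IN={} | OUT={}
  B1: | IN={} | OUT={c+c}
  B2: | IN={c+c} | OUT={c+c}
  B3: | IN={c+c} | OUT={c+c}
  B4: | IN={c+c} | OUT={c+c}
  B5: | IN={c+c} | OUT={c+c}
  B6: | IN={c+c} | OUT={c+c, d-f}
  B7: | IN={c+c, d-f} | OUT={c+c, d-f}
  B8: | IN={c+c} | OUT={c+c, c-d}

Merge at B3: IN[B3] = OUT[B2] = {c+c}

Answer: {c+c}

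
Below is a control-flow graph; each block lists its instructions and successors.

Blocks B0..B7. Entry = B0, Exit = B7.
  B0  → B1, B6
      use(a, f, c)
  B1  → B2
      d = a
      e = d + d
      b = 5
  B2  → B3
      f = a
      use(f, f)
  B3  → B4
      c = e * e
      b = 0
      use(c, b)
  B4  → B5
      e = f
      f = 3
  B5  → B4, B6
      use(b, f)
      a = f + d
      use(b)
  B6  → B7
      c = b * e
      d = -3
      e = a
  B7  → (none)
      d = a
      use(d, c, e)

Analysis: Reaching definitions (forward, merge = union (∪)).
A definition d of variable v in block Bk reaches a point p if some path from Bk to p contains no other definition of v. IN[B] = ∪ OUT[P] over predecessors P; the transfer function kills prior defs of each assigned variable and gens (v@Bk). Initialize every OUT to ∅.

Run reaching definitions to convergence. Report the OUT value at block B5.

Answer: {a@B5, b@B3, c@B3, d@B1, e@B4, f@B4}

Working:
Fixpoint table:
  B0:  IN={}  OUT={}
  B1:  IN={}  OUT={b@B1, d@B1, e@B1}
  B2:  IN={b@B1, d@B1, e@B1}  OUT={b@B1, d@B1, e@B1, f@B2}
  B3:  IN={b@B1, d@B1, e@B1, f@B2}  OUT={b@B3, c@B3, d@B1, e@B1, f@B2}
  B4:  IN={a@B5, b@B3, c@B3, d@B1, e@B1, e@B4, f@B2, f@B4}  OUT={a@B5, b@B3, c@B3, d@B1, e@B4, f@B4}
  B5:  IN={a@B5, b@B3, c@B3, d@B1, e@B4, f@B4}  OUT={a@B5, b@B3, c@B3, d@B1, e@B4, f@B4}
  B6:  IN={a@B5, b@B3, c@B3, d@B1, e@B4, f@B4}  OUT={a@B5, b@B3, c@B6, d@B6, e@B6, f@B4}
  B7:  IN={a@B5, b@B3, c@B6, d@B6, e@B6, f@B4}  OUT={a@B5, b@B3, c@B6, d@B7, e@B6, f@B4}

Merge at B5: IN[B5] = OUT[B4] = {a@B5, b@B3, c@B3, d@B1, e@B4, f@B4}
Applying B5's transfer function to that IN value gives OUT[B5] (row B5 above).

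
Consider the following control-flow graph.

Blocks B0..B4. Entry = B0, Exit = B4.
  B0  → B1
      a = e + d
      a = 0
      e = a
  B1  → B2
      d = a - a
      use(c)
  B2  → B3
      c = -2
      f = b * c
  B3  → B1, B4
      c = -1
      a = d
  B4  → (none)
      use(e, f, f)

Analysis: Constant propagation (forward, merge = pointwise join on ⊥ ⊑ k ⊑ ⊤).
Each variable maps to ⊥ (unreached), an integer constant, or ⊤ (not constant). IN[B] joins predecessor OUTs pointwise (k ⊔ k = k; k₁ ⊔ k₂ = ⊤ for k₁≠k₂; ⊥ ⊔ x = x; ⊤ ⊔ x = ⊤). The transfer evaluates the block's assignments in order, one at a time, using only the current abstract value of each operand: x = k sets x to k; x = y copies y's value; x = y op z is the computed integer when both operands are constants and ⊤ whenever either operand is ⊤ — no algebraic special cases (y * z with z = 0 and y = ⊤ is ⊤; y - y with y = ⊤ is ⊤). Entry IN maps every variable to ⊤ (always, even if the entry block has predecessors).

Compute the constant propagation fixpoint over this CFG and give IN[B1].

Answer: {a: 0, b: ⊤, c: ⊤, d: ⊤, e: 0, f: ⊤}

Working:
Per-block solution:
  B0: | IN=(all ⊤) | OUT={a:0, e:0; rest ⊤}
  B1: | IN={a:0, e:0; rest ⊤} | OUT={a:0, d:0, e:0; rest ⊤}
  B2: | IN={a:0, d:0, e:0; rest ⊤} | OUT={a:0, c:-2, d:0, e:0; rest ⊤}
  B3: | IN={a:0, c:-2, d:0, e:0; rest ⊤} | OUT={a:0, c:-1, d:0, e:0; rest ⊤}
  B4: | IN={a:0, c:-1, d:0, e:0; rest ⊤} | OUT={a:0, c:-1, d:0, e:0; rest ⊤}

Merge at B1: IN[B1] = OUT[B0] ⊔ OUT[B3] = {a: 0, b: ⊤, c: ⊤, d: ⊤, e: 0, f: ⊤}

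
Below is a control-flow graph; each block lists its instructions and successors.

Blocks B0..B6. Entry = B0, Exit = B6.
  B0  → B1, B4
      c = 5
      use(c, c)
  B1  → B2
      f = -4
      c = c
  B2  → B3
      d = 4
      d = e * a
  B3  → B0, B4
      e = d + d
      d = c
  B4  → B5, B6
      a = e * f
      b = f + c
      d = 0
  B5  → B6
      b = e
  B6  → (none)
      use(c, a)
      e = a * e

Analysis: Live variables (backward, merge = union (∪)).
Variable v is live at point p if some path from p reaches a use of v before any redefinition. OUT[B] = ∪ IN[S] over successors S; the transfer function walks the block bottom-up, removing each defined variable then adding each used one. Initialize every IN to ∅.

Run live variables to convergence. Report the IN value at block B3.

Fixpoint table:
  B0: | IN={a, e, f} | OUT={a, c, e, f}
  B1: | IN={a, c, e} | OUT={a, c, e, f}
  B2: | IN={a, c, e, f} | OUT={a, c, d, f}
  B3: | IN={a, c, d, f} | OUT={a, c, e, f}
  B4: | IN={c, e, f} | OUT={a, c, e}
  B5: | IN={a, c, e} | OUT={a, c, e}
  B6: | IN={a, c, e} | OUT={}

Merge at B3: OUT[B3] = IN[B0] ⊔ IN[B4] = {a, c, e, f}
Applying B3's transfer function to that OUT value gives IN[B3] (row B3 above).

Answer: {a, c, d, f}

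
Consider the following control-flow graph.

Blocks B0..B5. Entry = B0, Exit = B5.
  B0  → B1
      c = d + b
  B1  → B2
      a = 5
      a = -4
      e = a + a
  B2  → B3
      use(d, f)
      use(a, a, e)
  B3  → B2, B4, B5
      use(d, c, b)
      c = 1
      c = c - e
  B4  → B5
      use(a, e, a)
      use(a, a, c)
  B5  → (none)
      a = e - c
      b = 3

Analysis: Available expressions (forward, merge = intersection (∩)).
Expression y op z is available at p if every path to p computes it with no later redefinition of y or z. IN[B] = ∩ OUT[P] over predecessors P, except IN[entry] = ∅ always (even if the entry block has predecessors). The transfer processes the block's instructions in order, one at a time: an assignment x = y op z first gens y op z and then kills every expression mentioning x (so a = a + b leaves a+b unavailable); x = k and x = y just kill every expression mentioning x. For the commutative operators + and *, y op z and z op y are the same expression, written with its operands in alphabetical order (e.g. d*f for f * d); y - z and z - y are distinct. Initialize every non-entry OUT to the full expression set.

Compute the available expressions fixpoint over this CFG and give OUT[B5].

Answer: {e-c}

Derivation:
Converged values:
  B0:   IN={}   OUT={b+d}
  B1:   IN={b+d}   OUT={a+a, b+d}
  B2:   IN={a+a, b+d}   OUT={a+a, b+d}
  B3:   IN={a+a, b+d}   OUT={a+a, b+d}
  B4:   IN={a+a, b+d}   OUT={a+a, b+d}
  B5:   IN={a+a, b+d}   OUT={e-c}

Merge at B5: IN[B5] = OUT[B3] ∩ OUT[B4] = {a+a, b+d}
Applying B5's transfer function to that IN value gives OUT[B5] (row B5 above).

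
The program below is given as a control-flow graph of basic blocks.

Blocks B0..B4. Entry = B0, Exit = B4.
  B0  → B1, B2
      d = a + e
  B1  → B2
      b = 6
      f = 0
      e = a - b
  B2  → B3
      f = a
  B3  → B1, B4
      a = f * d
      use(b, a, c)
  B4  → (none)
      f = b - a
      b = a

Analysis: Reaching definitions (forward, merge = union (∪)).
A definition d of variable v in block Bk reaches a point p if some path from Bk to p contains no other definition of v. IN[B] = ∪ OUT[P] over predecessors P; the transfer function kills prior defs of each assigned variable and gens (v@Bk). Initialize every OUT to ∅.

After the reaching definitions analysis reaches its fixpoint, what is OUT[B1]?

Converged values:
  B0:  IN={}  OUT={d@B0}
  B1:  IN={a@B3, b@B1, d@B0, e@B1, f@B2}  OUT={a@B3, b@B1, d@B0, e@B1, f@B1}
  B2:  IN={a@B3, b@B1, d@B0, e@B1, f@B1}  OUT={a@B3, b@B1, d@B0, e@B1, f@B2}
  B3:  IN={a@B3, b@B1, d@B0, e@B1, f@B2}  OUT={a@B3, b@B1, d@B0, e@B1, f@B2}
  B4:  IN={a@B3, b@B1, d@B0, e@B1, f@B2}  OUT={a@B3, b@B4, d@B0, e@B1, f@B4}

Merge at B1: IN[B1] = OUT[B0] ⊔ OUT[B3] = {a@B3, b@B1, d@B0, e@B1, f@B2}
Applying B1's transfer function to that IN value gives OUT[B1] (row B1 above).

Answer: {a@B3, b@B1, d@B0, e@B1, f@B1}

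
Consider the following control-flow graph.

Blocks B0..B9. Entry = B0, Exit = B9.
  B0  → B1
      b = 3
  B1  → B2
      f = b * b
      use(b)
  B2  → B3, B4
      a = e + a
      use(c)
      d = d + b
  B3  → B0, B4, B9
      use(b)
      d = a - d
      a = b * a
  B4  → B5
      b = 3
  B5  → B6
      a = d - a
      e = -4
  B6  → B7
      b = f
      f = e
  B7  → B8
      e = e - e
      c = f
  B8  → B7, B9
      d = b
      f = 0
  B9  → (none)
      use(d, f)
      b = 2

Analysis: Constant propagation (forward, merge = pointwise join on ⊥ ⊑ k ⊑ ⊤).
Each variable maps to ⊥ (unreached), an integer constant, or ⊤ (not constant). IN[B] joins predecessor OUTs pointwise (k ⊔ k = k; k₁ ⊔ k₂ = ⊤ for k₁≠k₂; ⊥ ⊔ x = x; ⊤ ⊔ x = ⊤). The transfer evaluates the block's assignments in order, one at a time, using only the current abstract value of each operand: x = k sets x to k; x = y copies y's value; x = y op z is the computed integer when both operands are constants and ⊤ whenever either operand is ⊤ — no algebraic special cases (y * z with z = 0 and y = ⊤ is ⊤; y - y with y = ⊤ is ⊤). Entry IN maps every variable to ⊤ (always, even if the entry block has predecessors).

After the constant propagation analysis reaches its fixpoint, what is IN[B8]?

Converged values:
  B0: | IN=(all ⊤) | OUT={b:3; rest ⊤}
  B1: | IN={b:3; rest ⊤} | OUT={b:3, f:9; rest ⊤}
  B2: | IN={b:3, f:9; rest ⊤} | OUT={b:3, f:9; rest ⊤}
  B3: | IN={b:3, f:9; rest ⊤} | OUT={b:3, f:9; rest ⊤}
  B4: | IN={b:3, f:9; rest ⊤} | OUT={b:3, f:9; rest ⊤}
  B5: | IN={b:3, f:9; rest ⊤} | OUT={b:3, e:-4, f:9; rest ⊤}
  B6: | IN={b:3, e:-4, f:9; rest ⊤} | OUT={b:9, e:-4, f:-4; rest ⊤}
  B7: | IN={b:9; rest ⊤} | OUT={b:9; rest ⊤}
  B8: | IN={b:9; rest ⊤} | OUT={b:9, d:9, f:0; rest ⊤}
  B9: | IN=(all ⊤) | OUT={b:2; rest ⊤}

Merge at B8: IN[B8] = OUT[B7] = {a: ⊤, b: 9, c: ⊤, d: ⊤, e: ⊤, f: ⊤}

Answer: {a: ⊤, b: 9, c: ⊤, d: ⊤, e: ⊤, f: ⊤}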